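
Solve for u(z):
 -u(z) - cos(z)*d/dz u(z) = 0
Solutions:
 u(z) = C1*sqrt(sin(z) - 1)/sqrt(sin(z) + 1)


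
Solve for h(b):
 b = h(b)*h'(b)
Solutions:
 h(b) = -sqrt(C1 + b^2)
 h(b) = sqrt(C1 + b^2)


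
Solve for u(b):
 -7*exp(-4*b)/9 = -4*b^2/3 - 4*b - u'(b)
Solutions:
 u(b) = C1 - 4*b^3/9 - 2*b^2 - 7*exp(-4*b)/36


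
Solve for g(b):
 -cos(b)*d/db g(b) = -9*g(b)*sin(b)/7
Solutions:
 g(b) = C1/cos(b)^(9/7)


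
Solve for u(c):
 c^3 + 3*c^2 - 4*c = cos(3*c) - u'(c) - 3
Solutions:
 u(c) = C1 - c^4/4 - c^3 + 2*c^2 - 3*c + sin(3*c)/3


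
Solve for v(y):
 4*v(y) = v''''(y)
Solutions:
 v(y) = C1*exp(-sqrt(2)*y) + C2*exp(sqrt(2)*y) + C3*sin(sqrt(2)*y) + C4*cos(sqrt(2)*y)


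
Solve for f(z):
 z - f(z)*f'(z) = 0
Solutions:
 f(z) = -sqrt(C1 + z^2)
 f(z) = sqrt(C1 + z^2)


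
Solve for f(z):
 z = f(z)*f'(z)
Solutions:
 f(z) = -sqrt(C1 + z^2)
 f(z) = sqrt(C1 + z^2)


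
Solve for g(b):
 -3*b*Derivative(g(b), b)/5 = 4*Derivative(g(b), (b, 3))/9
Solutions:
 g(b) = C1 + Integral(C2*airyai(-3*50^(1/3)*b/10) + C3*airybi(-3*50^(1/3)*b/10), b)


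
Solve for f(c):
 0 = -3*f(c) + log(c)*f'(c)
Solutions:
 f(c) = C1*exp(3*li(c))


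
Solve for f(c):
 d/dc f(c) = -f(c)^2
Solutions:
 f(c) = 1/(C1 + c)


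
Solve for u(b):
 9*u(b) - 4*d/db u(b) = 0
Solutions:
 u(b) = C1*exp(9*b/4)


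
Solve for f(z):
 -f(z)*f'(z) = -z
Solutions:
 f(z) = -sqrt(C1 + z^2)
 f(z) = sqrt(C1 + z^2)


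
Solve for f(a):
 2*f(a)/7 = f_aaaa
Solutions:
 f(a) = C1*exp(-2^(1/4)*7^(3/4)*a/7) + C2*exp(2^(1/4)*7^(3/4)*a/7) + C3*sin(2^(1/4)*7^(3/4)*a/7) + C4*cos(2^(1/4)*7^(3/4)*a/7)


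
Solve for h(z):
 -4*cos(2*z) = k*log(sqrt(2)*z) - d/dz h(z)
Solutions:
 h(z) = C1 + k*z*(log(z) - 1) + k*z*log(2)/2 + 2*sin(2*z)


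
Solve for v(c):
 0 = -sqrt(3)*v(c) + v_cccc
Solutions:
 v(c) = C1*exp(-3^(1/8)*c) + C2*exp(3^(1/8)*c) + C3*sin(3^(1/8)*c) + C4*cos(3^(1/8)*c)


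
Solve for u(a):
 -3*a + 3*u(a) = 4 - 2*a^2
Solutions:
 u(a) = -2*a^2/3 + a + 4/3


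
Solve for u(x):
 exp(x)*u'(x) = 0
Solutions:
 u(x) = C1


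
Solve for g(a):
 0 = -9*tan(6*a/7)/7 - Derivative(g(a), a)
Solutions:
 g(a) = C1 + 3*log(cos(6*a/7))/2


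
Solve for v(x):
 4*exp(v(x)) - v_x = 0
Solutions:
 v(x) = log(-1/(C1 + 4*x))


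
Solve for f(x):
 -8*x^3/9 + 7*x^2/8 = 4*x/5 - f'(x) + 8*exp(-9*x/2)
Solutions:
 f(x) = C1 + 2*x^4/9 - 7*x^3/24 + 2*x^2/5 - 16*exp(-9*x/2)/9


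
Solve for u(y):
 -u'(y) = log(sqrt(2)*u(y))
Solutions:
 2*Integral(1/(2*log(_y) + log(2)), (_y, u(y))) = C1 - y


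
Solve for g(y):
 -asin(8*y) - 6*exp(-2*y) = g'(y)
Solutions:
 g(y) = C1 - y*asin(8*y) - sqrt(1 - 64*y^2)/8 + 3*exp(-2*y)


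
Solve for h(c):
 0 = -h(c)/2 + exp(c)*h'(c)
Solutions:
 h(c) = C1*exp(-exp(-c)/2)


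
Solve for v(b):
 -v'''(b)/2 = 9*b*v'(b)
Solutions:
 v(b) = C1 + Integral(C2*airyai(-18^(1/3)*b) + C3*airybi(-18^(1/3)*b), b)


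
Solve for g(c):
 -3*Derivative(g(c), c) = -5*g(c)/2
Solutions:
 g(c) = C1*exp(5*c/6)


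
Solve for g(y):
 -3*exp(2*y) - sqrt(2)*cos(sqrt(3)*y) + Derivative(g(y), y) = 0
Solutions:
 g(y) = C1 + 3*exp(2*y)/2 + sqrt(6)*sin(sqrt(3)*y)/3


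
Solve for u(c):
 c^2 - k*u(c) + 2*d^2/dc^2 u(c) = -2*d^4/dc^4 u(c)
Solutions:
 u(c) = C1*exp(-sqrt(2)*c*sqrt(-sqrt(2*k + 1) - 1)/2) + C2*exp(sqrt(2)*c*sqrt(-sqrt(2*k + 1) - 1)/2) + C3*exp(-sqrt(2)*c*sqrt(sqrt(2*k + 1) - 1)/2) + C4*exp(sqrt(2)*c*sqrt(sqrt(2*k + 1) - 1)/2) + c^2/k + 4/k^2


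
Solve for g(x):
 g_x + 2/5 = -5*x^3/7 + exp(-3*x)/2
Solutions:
 g(x) = C1 - 5*x^4/28 - 2*x/5 - exp(-3*x)/6


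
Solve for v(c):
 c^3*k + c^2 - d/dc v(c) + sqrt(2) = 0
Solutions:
 v(c) = C1 + c^4*k/4 + c^3/3 + sqrt(2)*c


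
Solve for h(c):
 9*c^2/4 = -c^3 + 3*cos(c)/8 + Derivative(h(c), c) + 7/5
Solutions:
 h(c) = C1 + c^4/4 + 3*c^3/4 - 7*c/5 - 3*sin(c)/8


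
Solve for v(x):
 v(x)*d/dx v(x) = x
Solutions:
 v(x) = -sqrt(C1 + x^2)
 v(x) = sqrt(C1 + x^2)


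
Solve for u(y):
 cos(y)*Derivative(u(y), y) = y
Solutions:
 u(y) = C1 + Integral(y/cos(y), y)


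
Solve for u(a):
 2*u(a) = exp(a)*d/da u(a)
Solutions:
 u(a) = C1*exp(-2*exp(-a))


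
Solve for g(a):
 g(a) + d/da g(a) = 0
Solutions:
 g(a) = C1*exp(-a)


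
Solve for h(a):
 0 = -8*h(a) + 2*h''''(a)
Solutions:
 h(a) = C1*exp(-sqrt(2)*a) + C2*exp(sqrt(2)*a) + C3*sin(sqrt(2)*a) + C4*cos(sqrt(2)*a)


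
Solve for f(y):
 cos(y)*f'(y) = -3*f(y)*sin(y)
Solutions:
 f(y) = C1*cos(y)^3


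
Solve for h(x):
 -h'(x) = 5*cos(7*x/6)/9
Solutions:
 h(x) = C1 - 10*sin(7*x/6)/21


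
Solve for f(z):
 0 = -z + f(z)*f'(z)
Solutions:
 f(z) = -sqrt(C1 + z^2)
 f(z) = sqrt(C1 + z^2)


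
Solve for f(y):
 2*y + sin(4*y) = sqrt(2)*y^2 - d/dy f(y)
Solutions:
 f(y) = C1 + sqrt(2)*y^3/3 - y^2 + cos(4*y)/4


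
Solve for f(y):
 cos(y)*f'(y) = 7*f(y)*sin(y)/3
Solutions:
 f(y) = C1/cos(y)^(7/3)


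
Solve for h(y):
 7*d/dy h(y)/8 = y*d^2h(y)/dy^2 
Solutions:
 h(y) = C1 + C2*y^(15/8)


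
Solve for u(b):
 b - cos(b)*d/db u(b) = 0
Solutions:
 u(b) = C1 + Integral(b/cos(b), b)


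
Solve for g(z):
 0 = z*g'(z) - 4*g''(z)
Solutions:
 g(z) = C1 + C2*erfi(sqrt(2)*z/4)


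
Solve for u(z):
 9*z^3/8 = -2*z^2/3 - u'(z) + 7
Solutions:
 u(z) = C1 - 9*z^4/32 - 2*z^3/9 + 7*z


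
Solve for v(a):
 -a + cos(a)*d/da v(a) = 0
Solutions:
 v(a) = C1 + Integral(a/cos(a), a)


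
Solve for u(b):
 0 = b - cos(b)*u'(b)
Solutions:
 u(b) = C1 + Integral(b/cos(b), b)


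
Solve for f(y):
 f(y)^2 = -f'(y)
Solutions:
 f(y) = 1/(C1 + y)


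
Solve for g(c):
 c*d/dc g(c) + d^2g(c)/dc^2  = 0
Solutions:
 g(c) = C1 + C2*erf(sqrt(2)*c/2)


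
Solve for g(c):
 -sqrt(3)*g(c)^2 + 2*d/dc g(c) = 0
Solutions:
 g(c) = -2/(C1 + sqrt(3)*c)


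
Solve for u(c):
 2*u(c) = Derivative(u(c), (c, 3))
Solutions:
 u(c) = C3*exp(2^(1/3)*c) + (C1*sin(2^(1/3)*sqrt(3)*c/2) + C2*cos(2^(1/3)*sqrt(3)*c/2))*exp(-2^(1/3)*c/2)


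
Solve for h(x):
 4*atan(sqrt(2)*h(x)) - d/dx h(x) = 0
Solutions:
 Integral(1/atan(sqrt(2)*_y), (_y, h(x))) = C1 + 4*x


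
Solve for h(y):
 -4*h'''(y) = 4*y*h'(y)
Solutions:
 h(y) = C1 + Integral(C2*airyai(-y) + C3*airybi(-y), y)


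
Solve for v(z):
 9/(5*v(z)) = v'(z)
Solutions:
 v(z) = -sqrt(C1 + 90*z)/5
 v(z) = sqrt(C1 + 90*z)/5


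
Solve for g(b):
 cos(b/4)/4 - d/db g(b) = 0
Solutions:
 g(b) = C1 + sin(b/4)


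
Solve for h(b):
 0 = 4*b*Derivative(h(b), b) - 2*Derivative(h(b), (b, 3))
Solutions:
 h(b) = C1 + Integral(C2*airyai(2^(1/3)*b) + C3*airybi(2^(1/3)*b), b)


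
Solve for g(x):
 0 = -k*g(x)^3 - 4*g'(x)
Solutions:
 g(x) = -sqrt(2)*sqrt(-1/(C1 - k*x))
 g(x) = sqrt(2)*sqrt(-1/(C1 - k*x))


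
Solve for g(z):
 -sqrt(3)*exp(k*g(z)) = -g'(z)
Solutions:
 g(z) = Piecewise((log(-1/(C1*k + sqrt(3)*k*z))/k, Ne(k, 0)), (nan, True))
 g(z) = Piecewise((C1 + sqrt(3)*z, Eq(k, 0)), (nan, True))


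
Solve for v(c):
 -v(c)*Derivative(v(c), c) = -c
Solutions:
 v(c) = -sqrt(C1 + c^2)
 v(c) = sqrt(C1 + c^2)


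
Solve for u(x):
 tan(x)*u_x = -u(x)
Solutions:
 u(x) = C1/sin(x)


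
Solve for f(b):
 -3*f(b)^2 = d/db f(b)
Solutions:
 f(b) = 1/(C1 + 3*b)


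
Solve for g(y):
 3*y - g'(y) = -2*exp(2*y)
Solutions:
 g(y) = C1 + 3*y^2/2 + exp(2*y)


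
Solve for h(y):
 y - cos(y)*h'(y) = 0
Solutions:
 h(y) = C1 + Integral(y/cos(y), y)


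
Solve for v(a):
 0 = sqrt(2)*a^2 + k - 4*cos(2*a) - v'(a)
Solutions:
 v(a) = C1 + sqrt(2)*a^3/3 + a*k - 2*sin(2*a)


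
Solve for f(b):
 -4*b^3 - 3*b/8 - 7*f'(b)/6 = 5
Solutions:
 f(b) = C1 - 6*b^4/7 - 9*b^2/56 - 30*b/7


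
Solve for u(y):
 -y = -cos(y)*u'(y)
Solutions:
 u(y) = C1 + Integral(y/cos(y), y)


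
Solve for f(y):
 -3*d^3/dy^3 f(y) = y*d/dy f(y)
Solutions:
 f(y) = C1 + Integral(C2*airyai(-3^(2/3)*y/3) + C3*airybi(-3^(2/3)*y/3), y)


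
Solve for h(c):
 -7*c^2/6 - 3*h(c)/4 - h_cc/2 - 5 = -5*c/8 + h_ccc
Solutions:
 h(c) = C1*exp(c*(-2 + (9*sqrt(83) + 82)^(-1/3) + (9*sqrt(83) + 82)^(1/3))/12)*sin(sqrt(3)*c*(-(9*sqrt(83) + 82)^(1/3) + (9*sqrt(83) + 82)^(-1/3))/12) + C2*exp(c*(-2 + (9*sqrt(83) + 82)^(-1/3) + (9*sqrt(83) + 82)^(1/3))/12)*cos(sqrt(3)*c*(-(9*sqrt(83) + 82)^(1/3) + (9*sqrt(83) + 82)^(-1/3))/12) + C3*exp(-c*((9*sqrt(83) + 82)^(-1/3) + 1 + (9*sqrt(83) + 82)^(1/3))/6) - 14*c^2/9 + 5*c/6 - 124/27


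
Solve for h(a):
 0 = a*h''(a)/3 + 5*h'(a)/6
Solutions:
 h(a) = C1 + C2/a^(3/2)


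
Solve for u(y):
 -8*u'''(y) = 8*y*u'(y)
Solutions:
 u(y) = C1 + Integral(C2*airyai(-y) + C3*airybi(-y), y)


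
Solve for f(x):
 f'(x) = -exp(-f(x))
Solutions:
 f(x) = log(C1 - x)


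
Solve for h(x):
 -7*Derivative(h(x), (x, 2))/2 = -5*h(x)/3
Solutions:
 h(x) = C1*exp(-sqrt(210)*x/21) + C2*exp(sqrt(210)*x/21)


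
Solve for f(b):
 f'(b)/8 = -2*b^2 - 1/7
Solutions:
 f(b) = C1 - 16*b^3/3 - 8*b/7


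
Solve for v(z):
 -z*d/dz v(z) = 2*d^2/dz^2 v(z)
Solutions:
 v(z) = C1 + C2*erf(z/2)


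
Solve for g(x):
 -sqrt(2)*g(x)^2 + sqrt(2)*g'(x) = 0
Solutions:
 g(x) = -1/(C1 + x)


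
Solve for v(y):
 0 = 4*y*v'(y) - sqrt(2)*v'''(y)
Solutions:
 v(y) = C1 + Integral(C2*airyai(sqrt(2)*y) + C3*airybi(sqrt(2)*y), y)


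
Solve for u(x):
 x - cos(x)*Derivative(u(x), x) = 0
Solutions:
 u(x) = C1 + Integral(x/cos(x), x)


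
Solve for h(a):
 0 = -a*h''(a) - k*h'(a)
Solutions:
 h(a) = C1 + a^(1 - re(k))*(C2*sin(log(a)*Abs(im(k))) + C3*cos(log(a)*im(k)))


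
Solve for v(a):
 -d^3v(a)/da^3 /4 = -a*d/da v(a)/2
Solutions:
 v(a) = C1 + Integral(C2*airyai(2^(1/3)*a) + C3*airybi(2^(1/3)*a), a)


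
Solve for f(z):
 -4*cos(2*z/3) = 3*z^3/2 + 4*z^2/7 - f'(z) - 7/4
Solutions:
 f(z) = C1 + 3*z^4/8 + 4*z^3/21 - 7*z/4 + 6*sin(2*z/3)


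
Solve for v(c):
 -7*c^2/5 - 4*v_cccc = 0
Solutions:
 v(c) = C1 + C2*c + C3*c^2 + C4*c^3 - 7*c^6/7200


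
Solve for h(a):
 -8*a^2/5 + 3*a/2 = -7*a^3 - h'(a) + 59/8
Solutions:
 h(a) = C1 - 7*a^4/4 + 8*a^3/15 - 3*a^2/4 + 59*a/8


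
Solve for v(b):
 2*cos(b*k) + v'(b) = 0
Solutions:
 v(b) = C1 - 2*sin(b*k)/k


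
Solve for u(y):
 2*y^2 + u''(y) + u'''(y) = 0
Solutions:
 u(y) = C1 + C2*y + C3*exp(-y) - y^4/6 + 2*y^3/3 - 2*y^2


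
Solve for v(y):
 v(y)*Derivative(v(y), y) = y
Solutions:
 v(y) = -sqrt(C1 + y^2)
 v(y) = sqrt(C1 + y^2)


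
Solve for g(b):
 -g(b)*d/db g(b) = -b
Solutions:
 g(b) = -sqrt(C1 + b^2)
 g(b) = sqrt(C1 + b^2)


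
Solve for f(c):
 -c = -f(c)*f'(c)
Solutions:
 f(c) = -sqrt(C1 + c^2)
 f(c) = sqrt(C1 + c^2)


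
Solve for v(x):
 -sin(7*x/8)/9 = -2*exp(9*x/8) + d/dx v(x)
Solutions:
 v(x) = C1 + 16*exp(9*x/8)/9 + 8*cos(7*x/8)/63


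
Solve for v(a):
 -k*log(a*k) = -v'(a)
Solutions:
 v(a) = C1 + a*k*log(a*k) - a*k


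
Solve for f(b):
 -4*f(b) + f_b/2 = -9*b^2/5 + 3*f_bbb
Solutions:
 f(b) = C1*exp(b*((sqrt(5182)/4 + 18)^(-1/3) + 2*(sqrt(5182)/4 + 18)^(1/3))/12)*sin(sqrt(3)*b*(-2*(sqrt(5182)/4 + 18)^(1/3) + (sqrt(5182)/4 + 18)^(-1/3))/12) + C2*exp(b*((sqrt(5182)/4 + 18)^(-1/3) + 2*(sqrt(5182)/4 + 18)^(1/3))/12)*cos(sqrt(3)*b*(-2*(sqrt(5182)/4 + 18)^(1/3) + (sqrt(5182)/4 + 18)^(-1/3))/12) + C3*exp(-b*((sqrt(5182)/4 + 18)^(-1/3) + 2*(sqrt(5182)/4 + 18)^(1/3))/6) + 9*b^2/20 + 9*b/80 + 9/640


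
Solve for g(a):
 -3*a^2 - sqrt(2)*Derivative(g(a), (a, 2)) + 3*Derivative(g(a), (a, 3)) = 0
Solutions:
 g(a) = C1 + C2*a + C3*exp(sqrt(2)*a/3) - sqrt(2)*a^4/8 - 3*a^3/2 - 27*sqrt(2)*a^2/4


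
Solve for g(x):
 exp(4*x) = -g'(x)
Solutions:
 g(x) = C1 - exp(4*x)/4


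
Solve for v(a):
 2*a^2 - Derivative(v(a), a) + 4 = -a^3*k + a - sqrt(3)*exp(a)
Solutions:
 v(a) = C1 + a^4*k/4 + 2*a^3/3 - a^2/2 + 4*a + sqrt(3)*exp(a)


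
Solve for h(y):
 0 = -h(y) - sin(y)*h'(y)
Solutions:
 h(y) = C1*sqrt(cos(y) + 1)/sqrt(cos(y) - 1)


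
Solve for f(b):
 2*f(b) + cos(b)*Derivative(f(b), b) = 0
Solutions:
 f(b) = C1*(sin(b) - 1)/(sin(b) + 1)


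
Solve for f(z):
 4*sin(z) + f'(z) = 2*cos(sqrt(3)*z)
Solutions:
 f(z) = C1 + 2*sqrt(3)*sin(sqrt(3)*z)/3 + 4*cos(z)


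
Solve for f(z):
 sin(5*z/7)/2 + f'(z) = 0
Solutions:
 f(z) = C1 + 7*cos(5*z/7)/10


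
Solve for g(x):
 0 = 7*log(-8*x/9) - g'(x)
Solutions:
 g(x) = C1 + 7*x*log(-x) + 7*x*(-2*log(3) - 1 + 3*log(2))


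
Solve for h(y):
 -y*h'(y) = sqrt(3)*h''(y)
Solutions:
 h(y) = C1 + C2*erf(sqrt(2)*3^(3/4)*y/6)


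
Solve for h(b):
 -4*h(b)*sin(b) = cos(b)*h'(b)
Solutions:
 h(b) = C1*cos(b)^4


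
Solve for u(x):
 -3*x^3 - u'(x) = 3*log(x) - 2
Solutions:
 u(x) = C1 - 3*x^4/4 - 3*x*log(x) + 5*x


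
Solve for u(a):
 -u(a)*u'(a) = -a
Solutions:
 u(a) = -sqrt(C1 + a^2)
 u(a) = sqrt(C1 + a^2)


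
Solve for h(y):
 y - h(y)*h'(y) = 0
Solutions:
 h(y) = -sqrt(C1 + y^2)
 h(y) = sqrt(C1 + y^2)


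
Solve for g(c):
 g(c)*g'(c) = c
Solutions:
 g(c) = -sqrt(C1 + c^2)
 g(c) = sqrt(C1 + c^2)


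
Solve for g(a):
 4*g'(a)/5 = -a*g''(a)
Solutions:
 g(a) = C1 + C2*a^(1/5)


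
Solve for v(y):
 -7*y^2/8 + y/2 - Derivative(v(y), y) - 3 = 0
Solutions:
 v(y) = C1 - 7*y^3/24 + y^2/4 - 3*y


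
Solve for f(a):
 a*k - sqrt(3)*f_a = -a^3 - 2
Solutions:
 f(a) = C1 + sqrt(3)*a^4/12 + sqrt(3)*a^2*k/6 + 2*sqrt(3)*a/3


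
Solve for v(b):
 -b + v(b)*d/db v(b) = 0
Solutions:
 v(b) = -sqrt(C1 + b^2)
 v(b) = sqrt(C1 + b^2)


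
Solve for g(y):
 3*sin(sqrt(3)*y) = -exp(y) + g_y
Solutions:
 g(y) = C1 + exp(y) - sqrt(3)*cos(sqrt(3)*y)


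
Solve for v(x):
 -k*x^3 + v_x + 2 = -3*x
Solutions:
 v(x) = C1 + k*x^4/4 - 3*x^2/2 - 2*x


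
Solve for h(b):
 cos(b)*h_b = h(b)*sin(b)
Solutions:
 h(b) = C1/cos(b)


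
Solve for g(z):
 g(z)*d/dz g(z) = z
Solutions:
 g(z) = -sqrt(C1 + z^2)
 g(z) = sqrt(C1 + z^2)


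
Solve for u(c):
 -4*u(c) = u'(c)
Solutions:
 u(c) = C1*exp(-4*c)


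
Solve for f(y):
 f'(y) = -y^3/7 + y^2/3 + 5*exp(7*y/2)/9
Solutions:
 f(y) = C1 - y^4/28 + y^3/9 + 10*exp(7*y/2)/63


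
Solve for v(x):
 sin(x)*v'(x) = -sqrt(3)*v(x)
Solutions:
 v(x) = C1*(cos(x) + 1)^(sqrt(3)/2)/(cos(x) - 1)^(sqrt(3)/2)


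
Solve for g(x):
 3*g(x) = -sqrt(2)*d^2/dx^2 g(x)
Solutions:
 g(x) = C1*sin(2^(3/4)*sqrt(3)*x/2) + C2*cos(2^(3/4)*sqrt(3)*x/2)


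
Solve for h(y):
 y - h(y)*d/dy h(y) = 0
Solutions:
 h(y) = -sqrt(C1 + y^2)
 h(y) = sqrt(C1 + y^2)


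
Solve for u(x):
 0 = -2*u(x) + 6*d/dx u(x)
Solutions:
 u(x) = C1*exp(x/3)


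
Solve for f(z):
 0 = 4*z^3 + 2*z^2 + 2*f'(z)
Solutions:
 f(z) = C1 - z^4/2 - z^3/3


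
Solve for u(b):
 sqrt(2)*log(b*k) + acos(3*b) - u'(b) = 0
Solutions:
 u(b) = C1 + sqrt(2)*b*(log(b*k) - 1) + b*acos(3*b) - sqrt(1 - 9*b^2)/3


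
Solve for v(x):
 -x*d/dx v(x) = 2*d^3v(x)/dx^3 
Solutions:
 v(x) = C1 + Integral(C2*airyai(-2^(2/3)*x/2) + C3*airybi(-2^(2/3)*x/2), x)


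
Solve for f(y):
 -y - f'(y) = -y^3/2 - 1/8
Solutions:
 f(y) = C1 + y^4/8 - y^2/2 + y/8


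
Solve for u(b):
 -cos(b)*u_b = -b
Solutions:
 u(b) = C1 + Integral(b/cos(b), b)


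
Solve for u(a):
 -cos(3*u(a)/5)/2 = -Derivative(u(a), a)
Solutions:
 -a/2 - 5*log(sin(3*u(a)/5) - 1)/6 + 5*log(sin(3*u(a)/5) + 1)/6 = C1


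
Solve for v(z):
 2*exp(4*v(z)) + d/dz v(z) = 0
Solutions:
 v(z) = log(-I*(1/(C1 + 8*z))^(1/4))
 v(z) = log(I*(1/(C1 + 8*z))^(1/4))
 v(z) = log(-(1/(C1 + 8*z))^(1/4))
 v(z) = log(1/(C1 + 8*z))/4


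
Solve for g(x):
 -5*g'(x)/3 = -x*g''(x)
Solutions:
 g(x) = C1 + C2*x^(8/3)


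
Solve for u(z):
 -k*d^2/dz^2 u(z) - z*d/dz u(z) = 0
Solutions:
 u(z) = C1 + C2*sqrt(k)*erf(sqrt(2)*z*sqrt(1/k)/2)


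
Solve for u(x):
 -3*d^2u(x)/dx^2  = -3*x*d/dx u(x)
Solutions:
 u(x) = C1 + C2*erfi(sqrt(2)*x/2)


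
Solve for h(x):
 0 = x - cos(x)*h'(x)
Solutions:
 h(x) = C1 + Integral(x/cos(x), x)


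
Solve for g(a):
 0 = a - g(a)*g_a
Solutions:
 g(a) = -sqrt(C1 + a^2)
 g(a) = sqrt(C1 + a^2)


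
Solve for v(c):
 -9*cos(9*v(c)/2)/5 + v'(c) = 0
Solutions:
 -9*c/5 - log(sin(9*v(c)/2) - 1)/9 + log(sin(9*v(c)/2) + 1)/9 = C1


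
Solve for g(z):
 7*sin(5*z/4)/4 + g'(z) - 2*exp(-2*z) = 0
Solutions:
 g(z) = C1 + 7*cos(5*z/4)/5 - exp(-2*z)


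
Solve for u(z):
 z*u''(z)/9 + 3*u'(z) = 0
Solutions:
 u(z) = C1 + C2/z^26


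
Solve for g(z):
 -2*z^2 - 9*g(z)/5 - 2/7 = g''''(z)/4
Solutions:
 g(z) = -10*z^2/9 + (C1*sin(sqrt(3)*5^(3/4)*z/5) + C2*cos(sqrt(3)*5^(3/4)*z/5))*exp(-sqrt(3)*5^(3/4)*z/5) + (C3*sin(sqrt(3)*5^(3/4)*z/5) + C4*cos(sqrt(3)*5^(3/4)*z/5))*exp(sqrt(3)*5^(3/4)*z/5) - 10/63


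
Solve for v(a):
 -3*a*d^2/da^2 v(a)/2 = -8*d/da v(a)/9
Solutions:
 v(a) = C1 + C2*a^(43/27)


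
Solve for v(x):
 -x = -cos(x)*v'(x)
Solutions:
 v(x) = C1 + Integral(x/cos(x), x)


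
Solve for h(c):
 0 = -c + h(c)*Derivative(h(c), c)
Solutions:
 h(c) = -sqrt(C1 + c^2)
 h(c) = sqrt(C1 + c^2)


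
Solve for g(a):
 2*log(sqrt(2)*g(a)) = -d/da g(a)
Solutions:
 Integral(1/(2*log(_y) + log(2)), (_y, g(a))) = C1 - a


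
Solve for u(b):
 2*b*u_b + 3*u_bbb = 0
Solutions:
 u(b) = C1 + Integral(C2*airyai(-2^(1/3)*3^(2/3)*b/3) + C3*airybi(-2^(1/3)*3^(2/3)*b/3), b)


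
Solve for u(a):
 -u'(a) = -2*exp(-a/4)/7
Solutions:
 u(a) = C1 - 8*exp(-a/4)/7


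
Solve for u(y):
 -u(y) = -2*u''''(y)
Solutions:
 u(y) = C1*exp(-2^(3/4)*y/2) + C2*exp(2^(3/4)*y/2) + C3*sin(2^(3/4)*y/2) + C4*cos(2^(3/4)*y/2)


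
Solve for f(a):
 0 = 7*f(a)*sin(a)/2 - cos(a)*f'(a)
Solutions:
 f(a) = C1/cos(a)^(7/2)


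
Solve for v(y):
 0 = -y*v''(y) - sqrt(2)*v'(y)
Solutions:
 v(y) = C1 + C2*y^(1 - sqrt(2))


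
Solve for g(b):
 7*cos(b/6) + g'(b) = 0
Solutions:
 g(b) = C1 - 42*sin(b/6)


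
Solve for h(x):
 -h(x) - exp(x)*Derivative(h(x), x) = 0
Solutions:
 h(x) = C1*exp(exp(-x))


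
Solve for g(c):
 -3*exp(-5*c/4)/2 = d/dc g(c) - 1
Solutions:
 g(c) = C1 + c + 6*exp(-5*c/4)/5


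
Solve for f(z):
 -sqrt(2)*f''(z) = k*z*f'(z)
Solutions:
 f(z) = Piecewise((-2^(3/4)*sqrt(pi)*C1*erf(2^(1/4)*sqrt(k)*z/2)/(2*sqrt(k)) - C2, (k > 0) | (k < 0)), (-C1*z - C2, True))


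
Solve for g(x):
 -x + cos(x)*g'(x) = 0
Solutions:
 g(x) = C1 + Integral(x/cos(x), x)


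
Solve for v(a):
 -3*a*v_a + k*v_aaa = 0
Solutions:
 v(a) = C1 + Integral(C2*airyai(3^(1/3)*a*(1/k)^(1/3)) + C3*airybi(3^(1/3)*a*(1/k)^(1/3)), a)


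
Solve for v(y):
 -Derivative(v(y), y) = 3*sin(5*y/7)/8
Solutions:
 v(y) = C1 + 21*cos(5*y/7)/40


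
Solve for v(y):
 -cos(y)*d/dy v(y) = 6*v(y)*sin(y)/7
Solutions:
 v(y) = C1*cos(y)^(6/7)


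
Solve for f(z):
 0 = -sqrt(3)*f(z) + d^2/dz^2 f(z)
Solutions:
 f(z) = C1*exp(-3^(1/4)*z) + C2*exp(3^(1/4)*z)


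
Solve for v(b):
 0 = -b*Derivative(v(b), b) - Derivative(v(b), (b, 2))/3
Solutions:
 v(b) = C1 + C2*erf(sqrt(6)*b/2)


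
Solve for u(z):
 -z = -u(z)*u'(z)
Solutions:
 u(z) = -sqrt(C1 + z^2)
 u(z) = sqrt(C1 + z^2)


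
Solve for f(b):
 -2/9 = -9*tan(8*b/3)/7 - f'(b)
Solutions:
 f(b) = C1 + 2*b/9 + 27*log(cos(8*b/3))/56


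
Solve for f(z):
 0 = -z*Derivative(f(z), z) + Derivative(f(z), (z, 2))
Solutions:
 f(z) = C1 + C2*erfi(sqrt(2)*z/2)


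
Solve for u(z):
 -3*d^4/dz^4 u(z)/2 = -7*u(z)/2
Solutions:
 u(z) = C1*exp(-3^(3/4)*7^(1/4)*z/3) + C2*exp(3^(3/4)*7^(1/4)*z/3) + C3*sin(3^(3/4)*7^(1/4)*z/3) + C4*cos(3^(3/4)*7^(1/4)*z/3)


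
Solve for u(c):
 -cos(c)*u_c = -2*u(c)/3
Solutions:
 u(c) = C1*(sin(c) + 1)^(1/3)/(sin(c) - 1)^(1/3)


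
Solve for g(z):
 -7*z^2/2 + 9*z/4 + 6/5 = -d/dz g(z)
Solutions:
 g(z) = C1 + 7*z^3/6 - 9*z^2/8 - 6*z/5


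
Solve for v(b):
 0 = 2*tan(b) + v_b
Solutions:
 v(b) = C1 + 2*log(cos(b))


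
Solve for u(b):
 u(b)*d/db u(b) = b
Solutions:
 u(b) = -sqrt(C1 + b^2)
 u(b) = sqrt(C1 + b^2)


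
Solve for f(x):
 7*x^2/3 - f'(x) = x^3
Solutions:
 f(x) = C1 - x^4/4 + 7*x^3/9


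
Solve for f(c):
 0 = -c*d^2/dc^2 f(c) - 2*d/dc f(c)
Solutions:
 f(c) = C1 + C2/c


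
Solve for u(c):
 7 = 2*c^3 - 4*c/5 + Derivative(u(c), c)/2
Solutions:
 u(c) = C1 - c^4 + 4*c^2/5 + 14*c


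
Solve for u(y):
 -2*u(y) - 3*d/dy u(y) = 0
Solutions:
 u(y) = C1*exp(-2*y/3)


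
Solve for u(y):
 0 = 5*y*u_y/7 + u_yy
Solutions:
 u(y) = C1 + C2*erf(sqrt(70)*y/14)


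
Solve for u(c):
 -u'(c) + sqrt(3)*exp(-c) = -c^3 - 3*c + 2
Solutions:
 u(c) = C1 + c^4/4 + 3*c^2/2 - 2*c - sqrt(3)*exp(-c)


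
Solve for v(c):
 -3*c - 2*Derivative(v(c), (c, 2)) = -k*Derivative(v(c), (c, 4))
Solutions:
 v(c) = C1 + C2*c + C3*exp(-sqrt(2)*c*sqrt(1/k)) + C4*exp(sqrt(2)*c*sqrt(1/k)) - c^3/4


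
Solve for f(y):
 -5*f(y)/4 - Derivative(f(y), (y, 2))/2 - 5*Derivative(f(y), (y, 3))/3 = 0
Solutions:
 f(y) = C1*exp(y*(-2 + (5*sqrt(5655) + 376)^(-1/3) + (5*sqrt(5655) + 376)^(1/3))/20)*sin(sqrt(3)*y*(-(5*sqrt(5655) + 376)^(1/3) + (5*sqrt(5655) + 376)^(-1/3))/20) + C2*exp(y*(-2 + (5*sqrt(5655) + 376)^(-1/3) + (5*sqrt(5655) + 376)^(1/3))/20)*cos(sqrt(3)*y*(-(5*sqrt(5655) + 376)^(1/3) + (5*sqrt(5655) + 376)^(-1/3))/20) + C3*exp(-y*((5*sqrt(5655) + 376)^(-1/3) + 1 + (5*sqrt(5655) + 376)^(1/3))/10)


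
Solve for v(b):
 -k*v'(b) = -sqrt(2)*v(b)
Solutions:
 v(b) = C1*exp(sqrt(2)*b/k)


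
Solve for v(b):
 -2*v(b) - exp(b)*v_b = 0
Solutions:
 v(b) = C1*exp(2*exp(-b))


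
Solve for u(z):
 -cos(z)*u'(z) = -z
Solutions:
 u(z) = C1 + Integral(z/cos(z), z)


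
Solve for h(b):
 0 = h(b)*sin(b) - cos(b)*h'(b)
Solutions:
 h(b) = C1/cos(b)


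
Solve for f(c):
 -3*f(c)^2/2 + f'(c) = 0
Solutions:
 f(c) = -2/(C1 + 3*c)


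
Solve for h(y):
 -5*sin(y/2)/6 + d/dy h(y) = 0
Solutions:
 h(y) = C1 - 5*cos(y/2)/3


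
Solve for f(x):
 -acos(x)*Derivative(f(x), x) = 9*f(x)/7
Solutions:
 f(x) = C1*exp(-9*Integral(1/acos(x), x)/7)


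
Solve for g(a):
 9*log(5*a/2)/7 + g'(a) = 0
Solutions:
 g(a) = C1 - 9*a*log(a)/7 - 9*a*log(5)/7 + 9*a*log(2)/7 + 9*a/7


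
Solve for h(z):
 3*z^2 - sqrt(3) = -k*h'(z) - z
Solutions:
 h(z) = C1 - z^3/k - z^2/(2*k) + sqrt(3)*z/k


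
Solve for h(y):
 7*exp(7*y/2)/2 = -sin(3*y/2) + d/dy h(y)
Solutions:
 h(y) = C1 + exp(7*y/2) - 2*cos(3*y/2)/3


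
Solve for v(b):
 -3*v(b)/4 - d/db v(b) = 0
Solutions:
 v(b) = C1*exp(-3*b/4)


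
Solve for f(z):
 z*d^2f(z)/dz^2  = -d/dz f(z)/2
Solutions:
 f(z) = C1 + C2*sqrt(z)


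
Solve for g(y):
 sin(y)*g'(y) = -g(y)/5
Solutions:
 g(y) = C1*(cos(y) + 1)^(1/10)/(cos(y) - 1)^(1/10)


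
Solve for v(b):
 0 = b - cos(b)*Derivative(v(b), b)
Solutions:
 v(b) = C1 + Integral(b/cos(b), b)


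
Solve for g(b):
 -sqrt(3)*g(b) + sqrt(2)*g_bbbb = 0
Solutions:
 g(b) = C1*exp(-2^(7/8)*3^(1/8)*b/2) + C2*exp(2^(7/8)*3^(1/8)*b/2) + C3*sin(2^(7/8)*3^(1/8)*b/2) + C4*cos(2^(7/8)*3^(1/8)*b/2)


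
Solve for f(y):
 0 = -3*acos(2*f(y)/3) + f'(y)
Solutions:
 Integral(1/acos(2*_y/3), (_y, f(y))) = C1 + 3*y


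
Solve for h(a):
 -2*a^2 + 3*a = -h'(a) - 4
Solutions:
 h(a) = C1 + 2*a^3/3 - 3*a^2/2 - 4*a


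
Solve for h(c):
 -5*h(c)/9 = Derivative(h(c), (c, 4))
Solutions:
 h(c) = (C1*sin(5^(1/4)*sqrt(6)*c/6) + C2*cos(5^(1/4)*sqrt(6)*c/6))*exp(-5^(1/4)*sqrt(6)*c/6) + (C3*sin(5^(1/4)*sqrt(6)*c/6) + C4*cos(5^(1/4)*sqrt(6)*c/6))*exp(5^(1/4)*sqrt(6)*c/6)


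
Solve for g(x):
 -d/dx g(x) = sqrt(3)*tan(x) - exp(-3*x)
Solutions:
 g(x) = C1 - sqrt(3)*log(tan(x)^2 + 1)/2 - exp(-3*x)/3


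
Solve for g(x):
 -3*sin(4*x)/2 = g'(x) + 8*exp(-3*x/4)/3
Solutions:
 g(x) = C1 + 3*cos(4*x)/8 + 32*exp(-3*x/4)/9


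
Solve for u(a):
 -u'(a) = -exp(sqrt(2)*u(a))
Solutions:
 u(a) = sqrt(2)*(2*log(-1/(C1 + a)) - log(2))/4


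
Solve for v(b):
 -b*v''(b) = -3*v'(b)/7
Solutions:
 v(b) = C1 + C2*b^(10/7)


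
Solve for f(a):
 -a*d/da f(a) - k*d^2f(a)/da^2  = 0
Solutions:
 f(a) = C1 + C2*sqrt(k)*erf(sqrt(2)*a*sqrt(1/k)/2)


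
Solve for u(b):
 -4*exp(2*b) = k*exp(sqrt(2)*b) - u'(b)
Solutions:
 u(b) = C1 + sqrt(2)*k*exp(sqrt(2)*b)/2 + 2*exp(2*b)


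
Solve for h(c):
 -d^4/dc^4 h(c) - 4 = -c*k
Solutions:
 h(c) = C1 + C2*c + C3*c^2 + C4*c^3 + c^5*k/120 - c^4/6


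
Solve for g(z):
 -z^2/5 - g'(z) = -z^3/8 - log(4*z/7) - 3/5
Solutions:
 g(z) = C1 + z^4/32 - z^3/15 + z*log(z) + z*log(4/7) - 2*z/5


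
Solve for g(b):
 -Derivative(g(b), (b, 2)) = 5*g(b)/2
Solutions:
 g(b) = C1*sin(sqrt(10)*b/2) + C2*cos(sqrt(10)*b/2)


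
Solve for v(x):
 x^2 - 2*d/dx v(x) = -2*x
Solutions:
 v(x) = C1 + x^3/6 + x^2/2


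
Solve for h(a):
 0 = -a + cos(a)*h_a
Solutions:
 h(a) = C1 + Integral(a/cos(a), a)


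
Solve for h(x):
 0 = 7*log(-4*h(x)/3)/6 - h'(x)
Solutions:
 -6*Integral(1/(log(-_y) - log(3) + 2*log(2)), (_y, h(x)))/7 = C1 - x


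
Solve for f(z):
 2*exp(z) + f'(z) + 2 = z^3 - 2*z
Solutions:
 f(z) = C1 + z^4/4 - z^2 - 2*z - 2*exp(z)


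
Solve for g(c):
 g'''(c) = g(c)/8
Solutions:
 g(c) = C3*exp(c/2) + (C1*sin(sqrt(3)*c/4) + C2*cos(sqrt(3)*c/4))*exp(-c/4)


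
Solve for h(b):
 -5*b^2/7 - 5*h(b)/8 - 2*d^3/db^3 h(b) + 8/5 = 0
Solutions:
 h(b) = C3*exp(-2^(2/3)*5^(1/3)*b/4) - 8*b^2/7 + (C1*sin(2^(2/3)*sqrt(3)*5^(1/3)*b/8) + C2*cos(2^(2/3)*sqrt(3)*5^(1/3)*b/8))*exp(2^(2/3)*5^(1/3)*b/8) + 64/25


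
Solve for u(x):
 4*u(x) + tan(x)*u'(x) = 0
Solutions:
 u(x) = C1/sin(x)^4


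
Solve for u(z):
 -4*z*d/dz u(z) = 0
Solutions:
 u(z) = C1


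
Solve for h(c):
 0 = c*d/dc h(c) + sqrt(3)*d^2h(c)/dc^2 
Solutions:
 h(c) = C1 + C2*erf(sqrt(2)*3^(3/4)*c/6)


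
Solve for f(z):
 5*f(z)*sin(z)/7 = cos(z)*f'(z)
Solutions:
 f(z) = C1/cos(z)^(5/7)


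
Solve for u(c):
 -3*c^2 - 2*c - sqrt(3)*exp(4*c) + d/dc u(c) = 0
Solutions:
 u(c) = C1 + c^3 + c^2 + sqrt(3)*exp(4*c)/4


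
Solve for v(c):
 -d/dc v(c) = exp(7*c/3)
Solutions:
 v(c) = C1 - 3*exp(7*c/3)/7


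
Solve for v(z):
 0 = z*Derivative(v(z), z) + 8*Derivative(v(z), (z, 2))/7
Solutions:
 v(z) = C1 + C2*erf(sqrt(7)*z/4)


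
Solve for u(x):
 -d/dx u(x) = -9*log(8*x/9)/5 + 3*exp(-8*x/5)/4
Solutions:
 u(x) = C1 + 9*x*log(x)/5 + 9*x*(-2*log(3) - 1 + 3*log(2))/5 + 15*exp(-8*x/5)/32


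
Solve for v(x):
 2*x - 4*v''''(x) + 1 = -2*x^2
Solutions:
 v(x) = C1 + C2*x + C3*x^2 + C4*x^3 + x^6/720 + x^5/240 + x^4/96


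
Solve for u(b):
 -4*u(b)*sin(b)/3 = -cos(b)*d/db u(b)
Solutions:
 u(b) = C1/cos(b)^(4/3)


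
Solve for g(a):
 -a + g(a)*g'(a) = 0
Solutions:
 g(a) = -sqrt(C1 + a^2)
 g(a) = sqrt(C1 + a^2)


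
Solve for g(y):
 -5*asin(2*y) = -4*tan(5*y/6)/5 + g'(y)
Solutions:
 g(y) = C1 - 5*y*asin(2*y) - 5*sqrt(1 - 4*y^2)/2 - 24*log(cos(5*y/6))/25


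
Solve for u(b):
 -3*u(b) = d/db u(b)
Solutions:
 u(b) = C1*exp(-3*b)


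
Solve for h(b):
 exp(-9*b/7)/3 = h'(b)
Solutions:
 h(b) = C1 - 7*exp(-9*b/7)/27


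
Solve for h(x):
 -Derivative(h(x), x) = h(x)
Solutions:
 h(x) = C1*exp(-x)


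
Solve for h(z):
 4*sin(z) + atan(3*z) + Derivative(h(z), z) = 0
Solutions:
 h(z) = C1 - z*atan(3*z) + log(9*z^2 + 1)/6 + 4*cos(z)


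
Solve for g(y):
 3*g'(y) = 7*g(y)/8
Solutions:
 g(y) = C1*exp(7*y/24)


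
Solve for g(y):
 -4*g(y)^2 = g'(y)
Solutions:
 g(y) = 1/(C1 + 4*y)


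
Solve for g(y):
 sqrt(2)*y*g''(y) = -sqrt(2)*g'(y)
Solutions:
 g(y) = C1 + C2*log(y)


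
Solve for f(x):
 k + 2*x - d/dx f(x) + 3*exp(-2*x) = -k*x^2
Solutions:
 f(x) = C1 + k*x^3/3 + k*x + x^2 - 3*exp(-2*x)/2


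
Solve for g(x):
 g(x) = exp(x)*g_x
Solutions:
 g(x) = C1*exp(-exp(-x))


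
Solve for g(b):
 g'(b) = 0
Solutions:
 g(b) = C1


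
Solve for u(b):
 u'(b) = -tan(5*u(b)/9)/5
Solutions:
 u(b) = -9*asin(C1*exp(-b/9))/5 + 9*pi/5
 u(b) = 9*asin(C1*exp(-b/9))/5


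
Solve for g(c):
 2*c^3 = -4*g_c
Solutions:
 g(c) = C1 - c^4/8


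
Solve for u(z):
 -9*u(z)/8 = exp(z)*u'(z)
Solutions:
 u(z) = C1*exp(9*exp(-z)/8)


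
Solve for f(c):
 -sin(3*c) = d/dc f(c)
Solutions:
 f(c) = C1 + cos(3*c)/3


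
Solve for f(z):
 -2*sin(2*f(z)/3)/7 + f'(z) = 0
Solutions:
 -2*z/7 + 3*log(cos(2*f(z)/3) - 1)/4 - 3*log(cos(2*f(z)/3) + 1)/4 = C1


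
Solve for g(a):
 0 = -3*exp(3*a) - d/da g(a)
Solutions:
 g(a) = C1 - exp(3*a)


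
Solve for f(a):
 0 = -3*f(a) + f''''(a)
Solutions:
 f(a) = C1*exp(-3^(1/4)*a) + C2*exp(3^(1/4)*a) + C3*sin(3^(1/4)*a) + C4*cos(3^(1/4)*a)


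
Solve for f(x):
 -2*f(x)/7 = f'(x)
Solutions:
 f(x) = C1*exp(-2*x/7)


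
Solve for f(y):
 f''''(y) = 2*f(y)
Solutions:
 f(y) = C1*exp(-2^(1/4)*y) + C2*exp(2^(1/4)*y) + C3*sin(2^(1/4)*y) + C4*cos(2^(1/4)*y)


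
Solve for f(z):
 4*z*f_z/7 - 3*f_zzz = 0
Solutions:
 f(z) = C1 + Integral(C2*airyai(42^(2/3)*z/21) + C3*airybi(42^(2/3)*z/21), z)


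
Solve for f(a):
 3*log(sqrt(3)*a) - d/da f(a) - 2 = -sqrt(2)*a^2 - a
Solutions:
 f(a) = C1 + sqrt(2)*a^3/3 + a^2/2 + 3*a*log(a) - 5*a + 3*a*log(3)/2


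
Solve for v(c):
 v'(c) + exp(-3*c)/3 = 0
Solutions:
 v(c) = C1 + exp(-3*c)/9


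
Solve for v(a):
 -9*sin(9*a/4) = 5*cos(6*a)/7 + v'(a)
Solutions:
 v(a) = C1 - 5*sin(6*a)/42 + 4*cos(9*a/4)


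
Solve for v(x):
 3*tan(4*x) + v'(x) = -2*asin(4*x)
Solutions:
 v(x) = C1 - 2*x*asin(4*x) - sqrt(1 - 16*x^2)/2 + 3*log(cos(4*x))/4


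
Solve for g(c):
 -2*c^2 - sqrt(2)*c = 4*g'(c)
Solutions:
 g(c) = C1 - c^3/6 - sqrt(2)*c^2/8


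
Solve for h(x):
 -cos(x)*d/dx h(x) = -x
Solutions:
 h(x) = C1 + Integral(x/cos(x), x)


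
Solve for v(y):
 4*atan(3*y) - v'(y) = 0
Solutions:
 v(y) = C1 + 4*y*atan(3*y) - 2*log(9*y^2 + 1)/3


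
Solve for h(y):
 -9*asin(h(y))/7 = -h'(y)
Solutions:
 Integral(1/asin(_y), (_y, h(y))) = C1 + 9*y/7


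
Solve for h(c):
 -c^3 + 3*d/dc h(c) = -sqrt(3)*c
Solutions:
 h(c) = C1 + c^4/12 - sqrt(3)*c^2/6


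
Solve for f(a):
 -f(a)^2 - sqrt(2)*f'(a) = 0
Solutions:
 f(a) = 2/(C1 + sqrt(2)*a)


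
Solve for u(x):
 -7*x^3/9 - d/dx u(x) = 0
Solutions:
 u(x) = C1 - 7*x^4/36


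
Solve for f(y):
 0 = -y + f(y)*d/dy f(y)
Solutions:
 f(y) = -sqrt(C1 + y^2)
 f(y) = sqrt(C1 + y^2)


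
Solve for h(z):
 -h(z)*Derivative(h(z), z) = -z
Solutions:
 h(z) = -sqrt(C1 + z^2)
 h(z) = sqrt(C1 + z^2)


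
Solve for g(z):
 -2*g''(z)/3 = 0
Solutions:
 g(z) = C1 + C2*z


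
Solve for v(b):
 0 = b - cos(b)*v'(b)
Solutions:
 v(b) = C1 + Integral(b/cos(b), b)


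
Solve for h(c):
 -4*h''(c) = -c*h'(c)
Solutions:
 h(c) = C1 + C2*erfi(sqrt(2)*c/4)


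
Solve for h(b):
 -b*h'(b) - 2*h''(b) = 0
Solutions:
 h(b) = C1 + C2*erf(b/2)


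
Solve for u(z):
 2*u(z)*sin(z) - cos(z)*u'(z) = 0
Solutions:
 u(z) = C1/cos(z)^2


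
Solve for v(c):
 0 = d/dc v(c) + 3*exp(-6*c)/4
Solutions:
 v(c) = C1 + exp(-6*c)/8


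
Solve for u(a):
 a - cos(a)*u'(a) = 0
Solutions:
 u(a) = C1 + Integral(a/cos(a), a)


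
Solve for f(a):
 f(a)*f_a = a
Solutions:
 f(a) = -sqrt(C1 + a^2)
 f(a) = sqrt(C1 + a^2)


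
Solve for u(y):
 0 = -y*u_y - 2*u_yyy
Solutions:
 u(y) = C1 + Integral(C2*airyai(-2^(2/3)*y/2) + C3*airybi(-2^(2/3)*y/2), y)


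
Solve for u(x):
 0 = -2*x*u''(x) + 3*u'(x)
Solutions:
 u(x) = C1 + C2*x^(5/2)


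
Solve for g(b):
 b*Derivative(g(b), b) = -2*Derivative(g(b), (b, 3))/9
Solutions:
 g(b) = C1 + Integral(C2*airyai(-6^(2/3)*b/2) + C3*airybi(-6^(2/3)*b/2), b)


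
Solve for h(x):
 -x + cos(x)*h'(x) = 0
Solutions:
 h(x) = C1 + Integral(x/cos(x), x)


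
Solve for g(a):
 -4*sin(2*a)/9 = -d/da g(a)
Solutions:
 g(a) = C1 - 2*cos(2*a)/9


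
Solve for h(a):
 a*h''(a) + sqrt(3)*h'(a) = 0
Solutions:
 h(a) = C1 + C2*a^(1 - sqrt(3))


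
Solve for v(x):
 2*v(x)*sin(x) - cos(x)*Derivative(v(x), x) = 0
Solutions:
 v(x) = C1/cos(x)^2


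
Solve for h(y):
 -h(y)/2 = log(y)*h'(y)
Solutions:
 h(y) = C1*exp(-li(y)/2)


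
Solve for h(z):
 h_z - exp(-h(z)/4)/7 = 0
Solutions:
 h(z) = 4*log(C1 + z/28)


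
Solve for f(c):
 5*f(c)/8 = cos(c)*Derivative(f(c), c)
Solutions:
 f(c) = C1*(sin(c) + 1)^(5/16)/(sin(c) - 1)^(5/16)


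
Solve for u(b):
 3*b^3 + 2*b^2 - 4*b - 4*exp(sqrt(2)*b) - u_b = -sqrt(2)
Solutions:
 u(b) = C1 + 3*b^4/4 + 2*b^3/3 - 2*b^2 + sqrt(2)*b - 2*sqrt(2)*exp(sqrt(2)*b)


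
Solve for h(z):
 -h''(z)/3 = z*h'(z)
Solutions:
 h(z) = C1 + C2*erf(sqrt(6)*z/2)


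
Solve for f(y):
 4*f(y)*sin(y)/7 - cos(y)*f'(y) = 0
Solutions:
 f(y) = C1/cos(y)^(4/7)


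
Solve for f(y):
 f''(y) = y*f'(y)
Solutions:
 f(y) = C1 + C2*erfi(sqrt(2)*y/2)


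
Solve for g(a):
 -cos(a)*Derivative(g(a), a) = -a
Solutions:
 g(a) = C1 + Integral(a/cos(a), a)


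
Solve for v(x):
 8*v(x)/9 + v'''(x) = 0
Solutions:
 v(x) = C3*exp(-2*3^(1/3)*x/3) + (C1*sin(3^(5/6)*x/3) + C2*cos(3^(5/6)*x/3))*exp(3^(1/3)*x/3)


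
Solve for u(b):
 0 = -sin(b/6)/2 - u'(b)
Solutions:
 u(b) = C1 + 3*cos(b/6)


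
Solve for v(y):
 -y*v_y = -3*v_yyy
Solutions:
 v(y) = C1 + Integral(C2*airyai(3^(2/3)*y/3) + C3*airybi(3^(2/3)*y/3), y)


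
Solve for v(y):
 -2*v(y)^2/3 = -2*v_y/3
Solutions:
 v(y) = -1/(C1 + y)


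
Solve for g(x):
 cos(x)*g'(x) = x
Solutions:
 g(x) = C1 + Integral(x/cos(x), x)


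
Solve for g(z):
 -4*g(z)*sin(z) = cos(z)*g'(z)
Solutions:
 g(z) = C1*cos(z)^4


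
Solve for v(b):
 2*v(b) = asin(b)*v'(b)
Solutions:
 v(b) = C1*exp(2*Integral(1/asin(b), b))


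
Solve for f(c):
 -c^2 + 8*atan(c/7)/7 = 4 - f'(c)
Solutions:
 f(c) = C1 + c^3/3 - 8*c*atan(c/7)/7 + 4*c + 4*log(c^2 + 49)


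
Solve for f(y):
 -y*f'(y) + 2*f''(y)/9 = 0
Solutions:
 f(y) = C1 + C2*erfi(3*y/2)


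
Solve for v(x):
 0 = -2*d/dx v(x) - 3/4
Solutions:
 v(x) = C1 - 3*x/8


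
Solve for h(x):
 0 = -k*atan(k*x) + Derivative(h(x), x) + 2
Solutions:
 h(x) = C1 + k*Piecewise((x*atan(k*x) - log(k^2*x^2 + 1)/(2*k), Ne(k, 0)), (0, True)) - 2*x


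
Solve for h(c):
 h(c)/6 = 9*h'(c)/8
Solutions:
 h(c) = C1*exp(4*c/27)


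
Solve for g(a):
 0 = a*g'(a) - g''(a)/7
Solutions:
 g(a) = C1 + C2*erfi(sqrt(14)*a/2)


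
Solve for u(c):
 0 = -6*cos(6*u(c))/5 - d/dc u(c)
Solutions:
 6*c/5 - log(sin(6*u(c)) - 1)/12 + log(sin(6*u(c)) + 1)/12 = C1


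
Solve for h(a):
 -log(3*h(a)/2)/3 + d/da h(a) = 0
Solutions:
 3*Integral(1/(-log(_y) - log(3) + log(2)), (_y, h(a))) = C1 - a


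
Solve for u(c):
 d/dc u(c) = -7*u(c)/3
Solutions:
 u(c) = C1*exp(-7*c/3)


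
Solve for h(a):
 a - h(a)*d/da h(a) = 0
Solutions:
 h(a) = -sqrt(C1 + a^2)
 h(a) = sqrt(C1 + a^2)


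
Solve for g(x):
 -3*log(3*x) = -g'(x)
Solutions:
 g(x) = C1 + 3*x*log(x) - 3*x + x*log(27)


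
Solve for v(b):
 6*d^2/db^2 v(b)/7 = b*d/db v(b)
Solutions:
 v(b) = C1 + C2*erfi(sqrt(21)*b/6)


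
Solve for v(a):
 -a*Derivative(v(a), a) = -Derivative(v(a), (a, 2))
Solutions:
 v(a) = C1 + C2*erfi(sqrt(2)*a/2)


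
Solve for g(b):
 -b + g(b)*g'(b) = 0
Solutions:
 g(b) = -sqrt(C1 + b^2)
 g(b) = sqrt(C1 + b^2)


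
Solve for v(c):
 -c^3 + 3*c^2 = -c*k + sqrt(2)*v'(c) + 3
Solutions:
 v(c) = C1 - sqrt(2)*c^4/8 + sqrt(2)*c^3/2 + sqrt(2)*c^2*k/4 - 3*sqrt(2)*c/2


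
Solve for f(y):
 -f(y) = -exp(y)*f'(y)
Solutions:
 f(y) = C1*exp(-exp(-y))


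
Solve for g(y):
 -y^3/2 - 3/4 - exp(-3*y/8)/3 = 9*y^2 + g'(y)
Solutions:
 g(y) = C1 - y^4/8 - 3*y^3 - 3*y/4 + 8*exp(-3*y/8)/9


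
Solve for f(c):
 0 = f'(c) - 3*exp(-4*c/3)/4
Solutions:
 f(c) = C1 - 9*exp(-4*c/3)/16


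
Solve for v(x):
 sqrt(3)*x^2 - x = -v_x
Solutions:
 v(x) = C1 - sqrt(3)*x^3/3 + x^2/2


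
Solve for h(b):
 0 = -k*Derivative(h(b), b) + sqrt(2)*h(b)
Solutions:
 h(b) = C1*exp(sqrt(2)*b/k)


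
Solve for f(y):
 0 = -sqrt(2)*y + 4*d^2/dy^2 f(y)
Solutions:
 f(y) = C1 + C2*y + sqrt(2)*y^3/24


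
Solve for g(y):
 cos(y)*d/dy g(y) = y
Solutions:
 g(y) = C1 + Integral(y/cos(y), y)


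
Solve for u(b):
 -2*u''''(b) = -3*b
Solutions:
 u(b) = C1 + C2*b + C3*b^2 + C4*b^3 + b^5/80


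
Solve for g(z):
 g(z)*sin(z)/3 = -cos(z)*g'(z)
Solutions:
 g(z) = C1*cos(z)^(1/3)


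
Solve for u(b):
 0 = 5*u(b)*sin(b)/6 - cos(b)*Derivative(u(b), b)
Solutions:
 u(b) = C1/cos(b)^(5/6)


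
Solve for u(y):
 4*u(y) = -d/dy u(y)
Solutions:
 u(y) = C1*exp(-4*y)


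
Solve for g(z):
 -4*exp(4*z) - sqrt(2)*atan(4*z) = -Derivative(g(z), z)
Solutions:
 g(z) = C1 + sqrt(2)*(z*atan(4*z) - log(16*z^2 + 1)/8) + exp(4*z)


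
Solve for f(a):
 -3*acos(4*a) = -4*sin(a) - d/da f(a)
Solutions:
 f(a) = C1 + 3*a*acos(4*a) - 3*sqrt(1 - 16*a^2)/4 + 4*cos(a)


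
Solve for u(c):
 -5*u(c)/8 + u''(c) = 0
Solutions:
 u(c) = C1*exp(-sqrt(10)*c/4) + C2*exp(sqrt(10)*c/4)


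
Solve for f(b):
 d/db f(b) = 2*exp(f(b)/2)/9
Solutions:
 f(b) = 2*log(-1/(C1 + 2*b)) + 2*log(18)


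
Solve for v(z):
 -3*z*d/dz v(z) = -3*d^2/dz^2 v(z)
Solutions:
 v(z) = C1 + C2*erfi(sqrt(2)*z/2)


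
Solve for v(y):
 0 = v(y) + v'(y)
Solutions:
 v(y) = C1*exp(-y)


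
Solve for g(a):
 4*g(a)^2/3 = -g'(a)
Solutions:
 g(a) = 3/(C1 + 4*a)


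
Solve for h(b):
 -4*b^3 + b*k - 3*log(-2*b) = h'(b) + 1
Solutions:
 h(b) = C1 - b^4 + b^2*k/2 - 3*b*log(-b) + b*(2 - 3*log(2))


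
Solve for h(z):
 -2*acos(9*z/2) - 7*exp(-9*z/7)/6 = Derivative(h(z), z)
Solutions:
 h(z) = C1 - 2*z*acos(9*z/2) + 2*sqrt(4 - 81*z^2)/9 + 49*exp(-9*z/7)/54


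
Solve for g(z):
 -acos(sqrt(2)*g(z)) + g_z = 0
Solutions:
 Integral(1/acos(sqrt(2)*_y), (_y, g(z))) = C1 + z


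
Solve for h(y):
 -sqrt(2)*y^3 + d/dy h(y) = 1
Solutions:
 h(y) = C1 + sqrt(2)*y^4/4 + y


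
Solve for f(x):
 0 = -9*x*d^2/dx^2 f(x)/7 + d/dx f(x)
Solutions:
 f(x) = C1 + C2*x^(16/9)


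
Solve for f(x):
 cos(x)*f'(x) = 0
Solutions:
 f(x) = C1


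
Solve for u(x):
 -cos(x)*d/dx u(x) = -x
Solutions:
 u(x) = C1 + Integral(x/cos(x), x)


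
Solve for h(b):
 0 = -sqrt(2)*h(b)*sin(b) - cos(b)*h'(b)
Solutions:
 h(b) = C1*cos(b)^(sqrt(2))


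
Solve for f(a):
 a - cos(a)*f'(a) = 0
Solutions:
 f(a) = C1 + Integral(a/cos(a), a)


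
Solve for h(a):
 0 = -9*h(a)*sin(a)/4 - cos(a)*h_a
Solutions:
 h(a) = C1*cos(a)^(9/4)


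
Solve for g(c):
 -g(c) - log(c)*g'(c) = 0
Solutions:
 g(c) = C1*exp(-li(c))


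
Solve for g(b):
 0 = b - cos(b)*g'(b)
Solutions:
 g(b) = C1 + Integral(b/cos(b), b)


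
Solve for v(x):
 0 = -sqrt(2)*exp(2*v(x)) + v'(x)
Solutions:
 v(x) = log(-sqrt(-1/(C1 + sqrt(2)*x))) - log(2)/2
 v(x) = log(-1/(C1 + sqrt(2)*x))/2 - log(2)/2


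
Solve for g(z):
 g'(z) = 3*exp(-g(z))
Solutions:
 g(z) = log(C1 + 3*z)


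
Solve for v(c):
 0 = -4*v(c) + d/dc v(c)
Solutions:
 v(c) = C1*exp(4*c)


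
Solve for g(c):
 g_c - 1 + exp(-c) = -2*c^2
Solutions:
 g(c) = C1 - 2*c^3/3 + c + exp(-c)


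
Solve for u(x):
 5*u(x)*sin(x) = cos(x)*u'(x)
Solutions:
 u(x) = C1/cos(x)^5


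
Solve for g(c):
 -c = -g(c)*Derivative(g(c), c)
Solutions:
 g(c) = -sqrt(C1 + c^2)
 g(c) = sqrt(C1 + c^2)


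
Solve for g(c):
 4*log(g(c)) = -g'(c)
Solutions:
 li(g(c)) = C1 - 4*c


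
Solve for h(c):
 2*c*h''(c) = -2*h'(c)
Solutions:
 h(c) = C1 + C2*log(c)


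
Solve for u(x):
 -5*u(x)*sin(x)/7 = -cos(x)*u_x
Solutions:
 u(x) = C1/cos(x)^(5/7)
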